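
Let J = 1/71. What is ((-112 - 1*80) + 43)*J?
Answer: -149/71 ≈ -2.0986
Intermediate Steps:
J = 1/71 ≈ 0.014085
((-112 - 1*80) + 43)*J = ((-112 - 1*80) + 43)*(1/71) = ((-112 - 80) + 43)*(1/71) = (-192 + 43)*(1/71) = -149*1/71 = -149/71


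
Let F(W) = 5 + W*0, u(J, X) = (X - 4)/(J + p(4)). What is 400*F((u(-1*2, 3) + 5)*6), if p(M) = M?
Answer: 2000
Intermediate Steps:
u(J, X) = (-4 + X)/(4 + J) (u(J, X) = (X - 4)/(J + 4) = (-4 + X)/(4 + J))
F(W) = 5 (F(W) = 5 + 0 = 5)
400*F((u(-1*2, 3) + 5)*6) = 400*5 = 2000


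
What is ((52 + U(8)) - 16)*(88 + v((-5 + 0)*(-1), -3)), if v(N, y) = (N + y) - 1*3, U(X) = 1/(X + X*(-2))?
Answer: 24969/8 ≈ 3121.1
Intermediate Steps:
U(X) = -1/X (U(X) = 1/(X - 2*X) = 1/(-X) = -1/X)
v(N, y) = -3 + N + y (v(N, y) = (N + y) - 3 = -3 + N + y)
((52 + U(8)) - 16)*(88 + v((-5 + 0)*(-1), -3)) = ((52 - 1/8) - 16)*(88 + (-3 + (-5 + 0)*(-1) - 3)) = ((52 - 1*1/8) - 16)*(88 + (-3 - 5*(-1) - 3)) = ((52 - 1/8) - 16)*(88 + (-3 + 5 - 3)) = (415/8 - 16)*(88 - 1) = (287/8)*87 = 24969/8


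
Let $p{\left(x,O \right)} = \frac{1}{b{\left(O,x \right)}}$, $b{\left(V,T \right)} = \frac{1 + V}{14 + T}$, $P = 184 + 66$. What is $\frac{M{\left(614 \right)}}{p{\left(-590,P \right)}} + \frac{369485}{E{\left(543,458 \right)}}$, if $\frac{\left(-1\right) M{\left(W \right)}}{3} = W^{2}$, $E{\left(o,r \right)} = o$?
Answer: $\frac{4287738079}{8688} \approx 4.9352 \cdot 10^{5}$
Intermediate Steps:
$P = 250$
$b{\left(V,T \right)} = \frac{1 + V}{14 + T}$
$M{\left(W \right)} = - 3 W^{2}$
$p{\left(x,O \right)} = \frac{14 + x}{1 + O}$ ($p{\left(x,O \right)} = \frac{1}{\frac{1}{14 + x} \left(1 + O\right)} = \frac{14 + x}{1 + O}$)
$\frac{M{\left(614 \right)}}{p{\left(-590,P \right)}} + \frac{369485}{E{\left(543,458 \right)}} = \frac{\left(-3\right) 614^{2}}{\frac{1}{1 + 250} \left(14 - 590\right)} + \frac{369485}{543} = \frac{\left(-3\right) 376996}{\frac{1}{251} \left(-576\right)} + 369485 \cdot \frac{1}{543} = - \frac{1130988}{\frac{1}{251} \left(-576\right)} + \frac{369485}{543} = - \frac{1130988}{- \frac{576}{251}} + \frac{369485}{543} = \left(-1130988\right) \left(- \frac{251}{576}\right) + \frac{369485}{543} = \frac{23656499}{48} + \frac{369485}{543} = \frac{4287738079}{8688}$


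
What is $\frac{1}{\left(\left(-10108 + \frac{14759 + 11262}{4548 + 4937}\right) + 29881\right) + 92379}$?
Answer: $\frac{9485}{1063787741} \approx 8.9162 \cdot 10^{-6}$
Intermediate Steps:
$\frac{1}{\left(\left(-10108 + \frac{14759 + 11262}{4548 + 4937}\right) + 29881\right) + 92379} = \frac{1}{\left(\left(-10108 + \frac{26021}{9485}\right) + 29881\right) + 92379} = \frac{1}{\left(- \frac{95848359}{9485} + 29881\right) + 92379} = \frac{1}{\frac{187572926}{9485} + 92379} = \frac{1}{\frac{1063787741}{9485}} = \frac{9485}{1063787741}$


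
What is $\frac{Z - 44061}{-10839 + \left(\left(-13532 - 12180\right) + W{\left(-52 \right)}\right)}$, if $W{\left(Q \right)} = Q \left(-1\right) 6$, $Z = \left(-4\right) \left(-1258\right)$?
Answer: $\frac{1259}{1169} \approx 1.077$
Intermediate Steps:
$Z = 5032$
$W{\left(Q \right)} = - 6 Q$ ($W{\left(Q \right)} = - Q 6 = - 6 Q$)
$\frac{Z - 44061}{-10839 + \left(\left(-13532 - 12180\right) + W{\left(-52 \right)}\right)} = \frac{5032 - 44061}{-10839 - 25400} = - \frac{39029}{-10839 + \left(-25712 + 312\right)} = - \frac{39029}{-10839 - 25400} = - \frac{39029}{-36239} = \left(-39029\right) \left(- \frac{1}{36239}\right) = \frac{1259}{1169}$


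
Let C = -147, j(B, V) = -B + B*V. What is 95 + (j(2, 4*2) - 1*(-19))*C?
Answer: -4756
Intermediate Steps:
95 + (j(2, 4*2) - 1*(-19))*C = 95 + (2*(-1 + 4*2) - 1*(-19))*(-147) = 95 + (2*(-1 + 8) + 19)*(-147) = 95 + (2*7 + 19)*(-147) = 95 + (14 + 19)*(-147) = 95 + 33*(-147) = 95 - 4851 = -4756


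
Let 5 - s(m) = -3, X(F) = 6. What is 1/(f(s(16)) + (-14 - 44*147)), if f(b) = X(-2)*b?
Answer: -1/6434 ≈ -0.00015542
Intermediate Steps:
s(m) = 8 (s(m) = 5 - 1*(-3) = 5 + 3 = 8)
f(b) = 6*b
1/(f(s(16)) + (-14 - 44*147)) = 1/(6*8 + (-14 - 44*147)) = 1/(48 + (-14 - 6468)) = 1/(48 - 6482) = 1/(-6434) = -1/6434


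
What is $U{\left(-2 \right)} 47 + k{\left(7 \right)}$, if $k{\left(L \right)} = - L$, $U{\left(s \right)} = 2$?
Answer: $87$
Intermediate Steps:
$U{\left(-2 \right)} 47 + k{\left(7 \right)} = 2 \cdot 47 - 7 = 94 - 7 = 87$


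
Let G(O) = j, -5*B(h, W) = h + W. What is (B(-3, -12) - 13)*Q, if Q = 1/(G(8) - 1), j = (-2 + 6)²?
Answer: -⅔ ≈ -0.66667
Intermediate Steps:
j = 16 (j = 4² = 16)
B(h, W) = -W/5 - h/5 (B(h, W) = -(h + W)/5 = -(W + h)/5 = -W/5 - h/5)
G(O) = 16
Q = 1/15 (Q = 1/(16 - 1) = 1/15 ≈ 0.066667)
(B(-3, -12) - 13)*Q = ((-⅕*(-12) - ⅕*(-3)) - 13)*(1/15) = ((12/5 + ⅗) - 13)*(1/15) = (3 - 13)*(1/15) = -10*1/15 = -⅔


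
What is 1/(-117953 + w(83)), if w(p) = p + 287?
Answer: -1/117583 ≈ -8.5046e-6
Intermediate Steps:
w(p) = 287 + p
1/(-117953 + w(83)) = 1/(-117953 + (287 + 83)) = 1/(-117953 + 370) = 1/(-117583) = -1/117583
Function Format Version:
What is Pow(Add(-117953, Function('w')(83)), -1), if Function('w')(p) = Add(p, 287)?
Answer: Rational(-1, 117583) ≈ -8.5046e-6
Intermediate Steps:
Function('w')(p) = Add(287, p)
Pow(Add(-117953, Function('w')(83)), -1) = Pow(Add(-117953, Add(287, 83)), -1) = Pow(Add(-117953, 370), -1) = Pow(-117583, -1) = Rational(-1, 117583)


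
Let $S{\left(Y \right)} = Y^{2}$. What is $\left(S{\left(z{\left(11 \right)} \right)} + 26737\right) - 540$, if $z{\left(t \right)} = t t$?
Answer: $40838$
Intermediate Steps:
$z{\left(t \right)} = t^{2}$
$\left(S{\left(z{\left(11 \right)} \right)} + 26737\right) - 540 = \left(\left(11^{2}\right)^{2} + 26737\right) - 540 = \left(121^{2} + 26737\right) - 540 = \left(14641 + 26737\right) - 540 = 41378 - 540 = 40838$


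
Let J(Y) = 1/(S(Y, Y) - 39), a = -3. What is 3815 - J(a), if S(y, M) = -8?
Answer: 179306/47 ≈ 3815.0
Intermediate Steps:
J(Y) = -1/47 (J(Y) = 1/(-8 - 39) = 1/(-47) = -1/47)
3815 - J(a) = 3815 - 1*(-1/47) = 3815 + 1/47 = 179306/47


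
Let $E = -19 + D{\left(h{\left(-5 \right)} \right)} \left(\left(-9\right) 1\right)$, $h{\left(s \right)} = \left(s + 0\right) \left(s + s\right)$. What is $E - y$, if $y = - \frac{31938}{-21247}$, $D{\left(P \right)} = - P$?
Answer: $\frac{9125519}{21247} \approx 429.5$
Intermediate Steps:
$h{\left(s \right)} = 2 s^{2}$ ($h{\left(s \right)} = s 2 s = 2 s^{2}$)
$y = \frac{31938}{21247}$ ($y = \left(-31938\right) \left(- \frac{1}{21247}\right) = \frac{31938}{21247} \approx 1.5032$)
$E = 431$ ($E = -19 + - 2 \left(-5\right)^{2} \left(\left(-9\right) 1\right) = -19 + - 2 \cdot 25 \left(-9\right) = -19 + \left(-1\right) 50 \left(-9\right) = -19 - -450 = -19 + 450 = 431$)
$E - y = 431 - \frac{31938}{21247} = \frac{9125519}{21247}$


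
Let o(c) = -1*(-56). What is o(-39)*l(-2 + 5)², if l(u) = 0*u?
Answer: 0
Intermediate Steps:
o(c) = 56
l(u) = 0
o(-39)*l(-2 + 5)² = 56*0² = 56*0 = 0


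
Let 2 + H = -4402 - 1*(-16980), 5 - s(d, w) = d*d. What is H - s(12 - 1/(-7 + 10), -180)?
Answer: 114364/9 ≈ 12707.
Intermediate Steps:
s(d, w) = 5 - d**2 (s(d, w) = 5 - d*d = 5 - d**2)
H = 12576 (H = -2 + (-4402 - 1*(-16980)) = -2 + (-4402 + 16980) = -2 + 12578 = 12576)
H - s(12 - 1/(-7 + 10), -180) = 12576 - (5 - (12 - 1/(-7 + 10))**2) = 12576 - (5 - (12 - 1/3)**2) = 12576 - (5 - (35/3)**2) = 12576 - (5 - 1*1225/9) = 12576 - (5 - 1225/9) = 12576 - 1*(-1180/9) = 12576 + 1180/9 = 114364/9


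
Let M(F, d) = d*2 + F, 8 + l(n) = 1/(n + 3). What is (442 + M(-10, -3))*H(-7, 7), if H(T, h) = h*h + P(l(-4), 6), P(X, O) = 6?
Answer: 23430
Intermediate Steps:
l(n) = -8 + 1/(3 + n) (l(n) = -8 + 1/(n + 3) = -8 + 1/(3 + n))
M(F, d) = F + 2*d (M(F, d) = 2*d + F = F + 2*d)
H(T, h) = 6 + h² (H(T, h) = h*h + 6 = h² + 6 = 6 + h²)
(442 + M(-10, -3))*H(-7, 7) = (442 + (-10 + 2*(-3)))*(6 + 7²) = (442 + (-10 - 6))*(6 + 49) = (442 - 16)*55 = 426*55 = 23430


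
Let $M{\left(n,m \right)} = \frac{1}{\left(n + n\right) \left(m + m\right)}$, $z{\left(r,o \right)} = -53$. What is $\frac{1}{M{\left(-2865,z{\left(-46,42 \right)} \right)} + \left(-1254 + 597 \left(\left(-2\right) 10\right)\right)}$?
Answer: $- \frac{607380}{8013771719} \approx -7.5792 \cdot 10^{-5}$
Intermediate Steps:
$M{\left(n,m \right)} = \frac{1}{4 m n}$ ($M{\left(n,m \right)} = \frac{1}{2 n 2 m} = \frac{1}{4 m n}$)
$\frac{1}{M{\left(-2865,z{\left(-46,42 \right)} \right)} + \left(-1254 + 597 \left(\left(-2\right) 10\right)\right)} = \frac{1}{\frac{1}{4 \left(-53\right) \left(-2865\right)} + \left(-1254 + 597 \left(\left(-2\right) 10\right)\right)} = \frac{1}{\frac{1}{4} \left(- \frac{1}{53}\right) \left(- \frac{1}{2865}\right) + \left(-1254 + 597 \left(-20\right)\right)} = \frac{1}{\frac{1}{607380} - 13194} = \frac{1}{- \frac{8013771719}{607380}} = - \frac{607380}{8013771719}$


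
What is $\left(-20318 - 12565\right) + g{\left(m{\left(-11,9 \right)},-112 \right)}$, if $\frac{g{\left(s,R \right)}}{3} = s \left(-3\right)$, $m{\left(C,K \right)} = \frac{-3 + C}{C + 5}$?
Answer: $-32904$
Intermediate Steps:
$m{\left(C,K \right)} = \frac{-3 + C}{5 + C}$
$g{\left(s,R \right)} = - 9 s$ ($g{\left(s,R \right)} = 3 s \left(-3\right) = 3 \left(- 3 s\right) = - 9 s$)
$\left(-20318 - 12565\right) + g{\left(m{\left(-11,9 \right)},-112 \right)} = \left(-20318 - 12565\right) - 9 \frac{-3 - 11}{5 - 11} = -32883 - 9 \frac{1}{-6} \left(-14\right) = -32883 - 9 \left(\left(- \frac{1}{6}\right) \left(-14\right)\right) = -32883 - 21 = -32904$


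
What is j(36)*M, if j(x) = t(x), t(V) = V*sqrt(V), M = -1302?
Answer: -281232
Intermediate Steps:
t(V) = V**(3/2)
j(x) = x**(3/2)
j(36)*M = 36**(3/2)*(-1302) = 216*(-1302) = -281232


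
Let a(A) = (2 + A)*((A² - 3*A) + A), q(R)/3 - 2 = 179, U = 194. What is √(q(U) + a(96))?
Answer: √884895 ≈ 940.69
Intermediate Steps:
q(R) = 543 (q(R) = 6 + 3*179 = 6 + 537 = 543)
a(A) = (2 + A)*(A² - 2*A)
√(q(U) + a(96)) = √(543 + 96*(-4 + 96²)) = √(543 + 96*(-4 + 9216)) = √(543 + 96*9212) = √(543 + 884352) = √884895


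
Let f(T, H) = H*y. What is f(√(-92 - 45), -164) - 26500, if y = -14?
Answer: -24204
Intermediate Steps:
f(T, H) = -14*H (f(T, H) = H*(-14) = -14*H)
f(√(-92 - 45), -164) - 26500 = -14*(-164) - 26500 = 2296 - 26500 = -24204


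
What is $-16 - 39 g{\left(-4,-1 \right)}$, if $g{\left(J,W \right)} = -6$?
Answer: $218$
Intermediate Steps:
$-16 - 39 g{\left(-4,-1 \right)} = -16 - -234 = -16 + 234 = 218$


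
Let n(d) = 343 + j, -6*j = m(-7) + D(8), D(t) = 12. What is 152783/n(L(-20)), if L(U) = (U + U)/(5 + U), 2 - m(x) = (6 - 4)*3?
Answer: 458349/1025 ≈ 447.17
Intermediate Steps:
m(x) = -4 (m(x) = 2 - (6 - 4)*3 = 2 - 2*3 = 2 - 1*6 = 2 - 6 = -4)
j = -4/3 (j = -(-4 + 12)/6 = -⅙*8 = -4/3 ≈ -1.3333)
L(U) = 2*U/(5 + U) (L(U) = (2*U)/(5 + U) = 2*U/(5 + U))
n(d) = 1025/3 (n(d) = 343 - 4/3 = 1025/3)
152783/n(L(-20)) = 152783/(1025/3) = 152783*(3/1025) = 458349/1025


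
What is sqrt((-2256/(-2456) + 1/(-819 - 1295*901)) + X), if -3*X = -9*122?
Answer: sqrt(125460203219888717782)/584747198 ≈ 19.155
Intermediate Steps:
X = 366 (X = -(-3)*122 = -1/3*(-1098) = 366)
sqrt((-2256/(-2456) + 1/(-819 - 1295*901)) + X) = sqrt((-2256/(-2456) + 1/(-819 - 1295*901)) + 366) = sqrt((-2256*(-1/2456) + (1/901)/(-2114)) + 366) = sqrt((282/307 - 1/2114*1/901) + 366) = sqrt((282/307 - 1/1904714) + 366) = sqrt(537129041/584747198 + 366) = sqrt(214554603509/584747198) = sqrt(125460203219888717782)/584747198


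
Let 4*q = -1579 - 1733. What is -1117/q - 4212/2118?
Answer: -186955/292284 ≈ -0.63964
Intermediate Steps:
q = -828 (q = (-1579 - 1733)/4 = (1/4)*(-3312) = -828)
-1117/q - 4212/2118 = -1117/(-828) - 4212/2118 = -1117*(-1/828) - 4212*1/2118 = 1117/828 - 702/353 = -186955/292284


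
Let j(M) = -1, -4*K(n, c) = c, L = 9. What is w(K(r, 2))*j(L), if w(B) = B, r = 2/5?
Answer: ½ ≈ 0.50000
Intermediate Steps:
r = ⅖ (r = 2*(⅕) = ⅖ ≈ 0.40000)
K(n, c) = -c/4
w(K(r, 2))*j(L) = -¼*2*(-1) = -½*(-1) = ½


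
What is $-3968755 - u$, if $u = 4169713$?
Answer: $-8138468$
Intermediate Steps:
$-3968755 - u = -3968755 - 4169713 = -8138468$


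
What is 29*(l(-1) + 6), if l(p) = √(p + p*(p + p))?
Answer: 203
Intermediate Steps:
l(p) = √(p + 2*p²) (l(p) = √(p + p*(2*p)) = √(p + 2*p²))
29*(l(-1) + 6) = 29*(√(-(1 + 2*(-1))) + 6) = 29*(√(-(1 - 2)) + 6) = 29*(√(-1*(-1)) + 6) = 29*(√1 + 6) = 29*(1 + 6) = 29*7 = 203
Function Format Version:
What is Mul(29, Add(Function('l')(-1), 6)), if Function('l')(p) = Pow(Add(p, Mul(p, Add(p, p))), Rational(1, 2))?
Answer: 203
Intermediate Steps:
Function('l')(p) = Pow(Add(p, Mul(2, Pow(p, 2))), Rational(1, 2)) (Function('l')(p) = Pow(Add(p, Mul(p, Mul(2, p))), Rational(1, 2)) = Pow(Add(p, Mul(2, Pow(p, 2))), Rational(1, 2)))
Mul(29, Add(Function('l')(-1), 6)) = Mul(29, Add(Pow(Mul(-1, Add(1, Mul(2, -1))), Rational(1, 2)), 6)) = Mul(29, Add(Pow(Mul(-1, Add(1, -2)), Rational(1, 2)), 6)) = Mul(29, Add(Pow(Mul(-1, -1), Rational(1, 2)), 6)) = Mul(29, Add(Pow(1, Rational(1, 2)), 6)) = Mul(29, Add(1, 6)) = Mul(29, 7) = 203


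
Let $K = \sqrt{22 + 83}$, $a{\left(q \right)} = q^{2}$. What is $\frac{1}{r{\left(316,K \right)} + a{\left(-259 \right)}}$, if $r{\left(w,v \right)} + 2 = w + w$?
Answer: $\frac{1}{67711} \approx 1.4769 \cdot 10^{-5}$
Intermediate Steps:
$K = \sqrt{105} \approx 10.247$
$r{\left(w,v \right)} = -2 + 2 w$ ($r{\left(w,v \right)} = -2 + \left(w + w\right) = -2 + 2 w$)
$\frac{1}{r{\left(316,K \right)} + a{\left(-259 \right)}} = \frac{1}{\left(-2 + 2 \cdot 316\right) + \left(-259\right)^{2}} = \frac{1}{\left(-2 + 632\right) + 67081} = \frac{1}{630 + 67081} = \frac{1}{67711}$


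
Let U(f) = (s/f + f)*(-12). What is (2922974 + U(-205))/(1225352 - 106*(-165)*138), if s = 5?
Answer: 59971403/74598926 ≈ 0.80392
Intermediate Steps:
U(f) = -60/f - 12*f (U(f) = (5/f + f)*(-12) = (f + 5/f)*(-12) = -60/f - 12*f)
(2922974 + U(-205))/(1225352 - 106*(-165)*138) = (2922974 + (-60/(-205) - 12*(-205)))/(1225352 - 106*(-165)*138) = (2922974 + (-60*(-1/205) + 2460))/(1225352 + 17490*138) = (2922974 + (12/41 + 2460))/(1225352 + 2413620) = (2922974 + 100872/41)/3638972 = (119942806/41)*(1/3638972) = 59971403/74598926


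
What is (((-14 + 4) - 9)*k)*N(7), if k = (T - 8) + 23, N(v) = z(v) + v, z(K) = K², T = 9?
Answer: -25536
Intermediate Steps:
N(v) = v + v² (N(v) = v² + v = v + v²)
k = 24 (k = (9 - 8) + 23 = 1 + 23 = 24)
(((-14 + 4) - 9)*k)*N(7) = (((-14 + 4) - 9)*24)*(7*(1 + 7)) = ((-10 - 9)*24)*(7*8) = -19*24*56 = -456*56 = -25536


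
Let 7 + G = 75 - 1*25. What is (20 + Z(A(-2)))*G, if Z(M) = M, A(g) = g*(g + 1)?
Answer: 946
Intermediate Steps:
A(g) = g*(1 + g)
G = 43 (G = -7 + (75 - 1*25) = -7 + (75 - 25) = -7 + 50 = 43)
(20 + Z(A(-2)))*G = (20 - 2*(1 - 2))*43 = (20 - 2*(-1))*43 = (20 + 2)*43 = 22*43 = 946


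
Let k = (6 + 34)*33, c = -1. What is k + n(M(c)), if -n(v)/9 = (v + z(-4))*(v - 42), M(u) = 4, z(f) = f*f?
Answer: 8160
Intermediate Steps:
z(f) = f**2
n(v) = -9*(-42 + v)*(16 + v) (n(v) = -9*(v + (-4)**2)*(v - 42) = -9*(v + 16)*(-42 + v) = -9*(16 + v)*(-42 + v) = -9*(-42 + v)*(16 + v))
k = 1320 (k = 40*33 = 1320)
k + n(M(c)) = 1320 + (6048 - 9*4**2 + 234*4) = 1320 + (6048 - 9*16 + 936) = 1320 + (6048 - 144 + 936) = 1320 + 6840 = 8160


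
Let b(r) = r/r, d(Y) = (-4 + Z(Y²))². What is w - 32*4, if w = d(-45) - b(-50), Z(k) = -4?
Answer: -65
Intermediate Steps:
d(Y) = 64 (d(Y) = (-4 - 4)² = (-8)² = 64)
b(r) = 1
w = 63 (w = 64 - 1*1 = 64 - 1 = 63)
w - 32*4 = 63 - 32*4 = 63 - 128 = -65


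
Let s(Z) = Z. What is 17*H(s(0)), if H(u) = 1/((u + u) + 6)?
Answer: 17/6 ≈ 2.8333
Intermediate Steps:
H(u) = 1/(6 + 2*u) (H(u) = 1/(2*u + 6) = 1/(6 + 2*u))
17*H(s(0)) = 17*(1/(2*(3 + 0))) = 17*((½)/3) = 17*((½)*(⅓)) = 17*(⅙) = 17/6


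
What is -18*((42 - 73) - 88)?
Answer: 2142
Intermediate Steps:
-18*((42 - 73) - 88) = -18*(-31 - 88) = -18*(-119) = 2142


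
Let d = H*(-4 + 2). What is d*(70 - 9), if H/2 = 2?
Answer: -488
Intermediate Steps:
H = 4 (H = 2*2 = 4)
d = -8 (d = 4*(-4 + 2) = 4*(-2) = -8)
d*(70 - 9) = -8*(70 - 9) = -8*61 = -488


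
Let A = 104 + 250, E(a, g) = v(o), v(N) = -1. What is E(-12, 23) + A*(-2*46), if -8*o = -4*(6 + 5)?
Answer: -32569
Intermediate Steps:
o = 11/2 (o = -(-1)*(6 + 5)/2 = -(-1)*11/2 = -⅛*(-44) = 11/2 ≈ 5.5000)
E(a, g) = -1
A = 354
E(-12, 23) + A*(-2*46) = -1 + 354*(-2*46) = -1 + 354*(-92) = -1 - 32568 = -32569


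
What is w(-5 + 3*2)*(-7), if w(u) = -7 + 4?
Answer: 21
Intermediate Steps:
w(u) = -3
w(-5 + 3*2)*(-7) = -3*(-7) = 21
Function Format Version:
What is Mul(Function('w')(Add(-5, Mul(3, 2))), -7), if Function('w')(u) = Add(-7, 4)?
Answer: 21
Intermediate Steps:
Function('w')(u) = -3
Mul(Function('w')(Add(-5, Mul(3, 2))), -7) = Mul(-3, -7) = 21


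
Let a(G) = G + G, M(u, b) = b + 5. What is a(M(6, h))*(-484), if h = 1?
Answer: -5808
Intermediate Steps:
M(u, b) = 5 + b
a(G) = 2*G
a(M(6, h))*(-484) = (2*(5 + 1))*(-484) = (2*6)*(-484) = 12*(-484) = -5808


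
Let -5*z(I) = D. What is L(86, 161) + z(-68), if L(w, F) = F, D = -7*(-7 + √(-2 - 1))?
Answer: 756/5 + 7*I*√3/5 ≈ 151.2 + 2.4249*I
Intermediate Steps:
D = 49 - 7*I*√3 (D = -7*(-7 + √(-3)) = -7*(-7 + I*√3) = 49 - 7*I*√3 ≈ 49.0 - 12.124*I)
z(I) = -49/5 + 7*I*√3/5 (z(I) = -(49 - 7*I*√3)/5 = -49/5 + 7*I*√3/5)
L(86, 161) + z(-68) = 161 + (-49/5 + 7*I*√3/5) = 756/5 + 7*I*√3/5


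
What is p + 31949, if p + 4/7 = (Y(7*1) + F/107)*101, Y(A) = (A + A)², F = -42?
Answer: 38726883/749 ≈ 51705.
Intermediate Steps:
Y(A) = 4*A² (Y(A) = (2*A)² = 4*A²)
p = 14797082/749 (p = -4/7 + (4*(7*1)² - 42/107)*101 = -4/7 + (4*7² - 42*1/107)*101 = -4/7 + (4*49 - 42/107)*101 = -4/7 + (196 - 42/107)*101 = -4/7 + (20930/107)*101 = -4/7 + 2113930/107 = 14797082/749 ≈ 19756.)
p + 31949 = 14797082/749 + 31949 = 38726883/749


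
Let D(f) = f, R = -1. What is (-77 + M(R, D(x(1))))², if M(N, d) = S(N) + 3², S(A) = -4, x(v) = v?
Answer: 5184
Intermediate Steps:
M(N, d) = 5 (M(N, d) = -4 + 3² = -4 + 9 = 5)
(-77 + M(R, D(x(1))))² = (-77 + 5)² = (-72)² = 5184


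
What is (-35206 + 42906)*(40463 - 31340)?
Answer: 70247100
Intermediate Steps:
(-35206 + 42906)*(40463 - 31340) = 7700*9123 = 70247100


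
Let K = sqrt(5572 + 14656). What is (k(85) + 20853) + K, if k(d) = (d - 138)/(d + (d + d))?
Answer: 5317462/255 + 2*sqrt(5057) ≈ 20995.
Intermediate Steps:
K = 2*sqrt(5057) (K = sqrt(20228) = 2*sqrt(5057) ≈ 142.23)
k(d) = (-138 + d)/(3*d) (k(d) = (-138 + d)/(d + 2*d) = (-138 + d)/((3*d)) = (-138 + d)*(1/(3*d)) = (-138 + d)/(3*d))
(k(85) + 20853) + K = ((1/3)*(-138 + 85)/85 + 20853) + 2*sqrt(5057) = ((1/3)*(1/85)*(-53) + 20853) + 2*sqrt(5057) = (-53/255 + 20853) + 2*sqrt(5057) = 5317462/255 + 2*sqrt(5057)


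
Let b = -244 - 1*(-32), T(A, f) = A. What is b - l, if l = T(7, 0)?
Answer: -219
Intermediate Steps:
b = -212 (b = -244 + 32 = -212)
l = 7
b - l = -212 - 1*7 = -212 - 7 = -219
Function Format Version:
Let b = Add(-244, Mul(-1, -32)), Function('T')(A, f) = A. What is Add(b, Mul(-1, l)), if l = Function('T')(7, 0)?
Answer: -219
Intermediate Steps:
b = -212 (b = Add(-244, 32) = -212)
l = 7
Add(b, Mul(-1, l)) = Add(-212, Mul(-1, 7)) = Add(-212, -7) = -219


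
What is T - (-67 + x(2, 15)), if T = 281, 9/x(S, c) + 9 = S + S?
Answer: 1749/5 ≈ 349.80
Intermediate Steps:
x(S, c) = 9/(-9 + 2*S) (x(S, c) = 9/(-9 + (S + S)) = 9/(-9 + 2*S))
T - (-67 + x(2, 15)) = 281 - (-67 + 9/(-9 + 2*2)) = 281 - (-67 + 9/(-9 + 4)) = 281 - (-67 + 9/(-5)) = 281 - (-67 + 9*(-⅕)) = 281 - (-67 - 9/5) = 281 - 1*(-344/5) = 281 + 344/5 = 1749/5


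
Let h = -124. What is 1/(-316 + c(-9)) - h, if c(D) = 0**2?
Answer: 39183/316 ≈ 124.00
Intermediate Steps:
c(D) = 0
1/(-316 + c(-9)) - h = 1/(-316 + 0) - 1*(-124) = 1/(-316) + 124 = -1/316 + 124 = 39183/316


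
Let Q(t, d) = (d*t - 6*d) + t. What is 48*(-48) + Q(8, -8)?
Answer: -2312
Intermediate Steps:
Q(t, d) = t - 6*d + d*t (Q(t, d) = (-6*d + d*t) + t = t - 6*d + d*t)
48*(-48) + Q(8, -8) = 48*(-48) + (8 - 6*(-8) - 8*8) = -2304 + (8 + 48 - 64) = -2304 - 8 = -2312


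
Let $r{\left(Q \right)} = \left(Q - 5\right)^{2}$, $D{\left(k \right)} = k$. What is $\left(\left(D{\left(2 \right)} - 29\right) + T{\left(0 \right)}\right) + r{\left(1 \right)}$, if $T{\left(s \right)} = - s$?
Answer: $-11$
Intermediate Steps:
$r{\left(Q \right)} = \left(-5 + Q\right)^{2}$
$\left(\left(D{\left(2 \right)} - 29\right) + T{\left(0 \right)}\right) + r{\left(1 \right)} = \left(\left(2 - 29\right) - 0\right) + \left(-5 + 1\right)^{2} = \left(-27 + 0\right) + \left(-4\right)^{2} = -27 + 16 = -11$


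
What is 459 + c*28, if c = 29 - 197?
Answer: -4245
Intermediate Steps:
c = -168
459 + c*28 = 459 - 168*28 = 459 - 4704 = -4245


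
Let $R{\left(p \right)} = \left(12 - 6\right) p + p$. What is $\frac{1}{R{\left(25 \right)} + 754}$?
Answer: $\frac{1}{929} \approx 0.0010764$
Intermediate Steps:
$R{\left(p \right)} = 7 p$ ($R{\left(p \right)} = 6 p + p = 7 p$)
$\frac{1}{R{\left(25 \right)} + 754} = \frac{1}{7 \cdot 25 + 754} = \frac{1}{175 + 754} = \frac{1}{929}$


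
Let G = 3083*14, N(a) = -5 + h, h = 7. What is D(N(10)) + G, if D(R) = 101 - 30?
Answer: 43233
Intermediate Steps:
N(a) = 2 (N(a) = -5 + 7 = 2)
G = 43162
D(R) = 71
D(N(10)) + G = 71 + 43162 = 43233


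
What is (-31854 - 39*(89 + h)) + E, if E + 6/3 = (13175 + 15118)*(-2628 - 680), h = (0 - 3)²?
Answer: -93628922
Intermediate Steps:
h = 9 (h = (-3)² = 9)
E = -93593246 (E = -2 + (13175 + 15118)*(-2628 - 680) = -2 + 28293*(-3308) = -2 - 93593244 = -93593246)
(-31854 - 39*(89 + h)) + E = (-31854 - 39*(89 + 9)) - 93593246 = (-31854 - 39*98) - 93593246 = (-31854 - 3822) - 93593246 = -35676 - 93593246 = -93628922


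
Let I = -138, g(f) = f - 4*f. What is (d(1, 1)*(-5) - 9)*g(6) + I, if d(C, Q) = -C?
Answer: -66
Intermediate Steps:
g(f) = -3*f (g(f) = f - 4*f = -3*f)
(d(1, 1)*(-5) - 9)*g(6) + I = (-1*1*(-5) - 9)*(-3*6) - 138 = (-1*(-5) - 9)*(-18) - 138 = (5 - 9)*(-18) - 138 = -4*(-18) - 138 = 72 - 138 = -66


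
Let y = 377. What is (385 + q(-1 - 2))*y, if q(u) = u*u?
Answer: 148538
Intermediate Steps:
q(u) = u²
(385 + q(-1 - 2))*y = (385 + (-1 - 2)²)*377 = (385 + (-3)²)*377 = (385 + 9)*377 = 394*377 = 148538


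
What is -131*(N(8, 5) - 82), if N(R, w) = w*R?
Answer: 5502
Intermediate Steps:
N(R, w) = R*w
-131*(N(8, 5) - 82) = -131*(8*5 - 82) = -131*(40 - 82) = -131*(-42) = 5502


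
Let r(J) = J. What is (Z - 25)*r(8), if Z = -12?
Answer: -296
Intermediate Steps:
(Z - 25)*r(8) = (-12 - 25)*8 = -37*8 = -296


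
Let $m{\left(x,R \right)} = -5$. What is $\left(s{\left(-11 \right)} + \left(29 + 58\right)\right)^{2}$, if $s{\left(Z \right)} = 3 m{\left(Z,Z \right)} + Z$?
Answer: $3721$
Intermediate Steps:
$s{\left(Z \right)} = -15 + Z$ ($s{\left(Z \right)} = 3 \left(-5\right) + Z = -15 + Z$)
$\left(s{\left(-11 \right)} + \left(29 + 58\right)\right)^{2} = \left(\left(-15 - 11\right) + \left(29 + 58\right)\right)^{2} = \left(-26 + 87\right)^{2} = 61^{2} = 3721$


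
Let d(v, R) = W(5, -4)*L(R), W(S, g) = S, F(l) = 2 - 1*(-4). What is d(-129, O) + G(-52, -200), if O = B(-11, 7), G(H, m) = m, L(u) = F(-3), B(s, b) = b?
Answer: -170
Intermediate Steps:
F(l) = 6 (F(l) = 2 + 4 = 6)
L(u) = 6
O = 7
d(v, R) = 30 (d(v, R) = 5*6 = 30)
d(-129, O) + G(-52, -200) = 30 - 200 = -170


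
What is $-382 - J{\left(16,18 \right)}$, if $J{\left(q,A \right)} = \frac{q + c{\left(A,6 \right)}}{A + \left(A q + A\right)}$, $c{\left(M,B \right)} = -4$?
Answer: $- \frac{10315}{27} \approx -382.04$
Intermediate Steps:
$J{\left(q,A \right)} = \frac{-4 + q}{2 A + A q}$ ($J{\left(q,A \right)} = \frac{q - 4}{A + \left(A q + A\right)} = \frac{-4 + q}{A + \left(A + A q\right)} = \frac{-4 + q}{2 A + A q}$)
$-382 - J{\left(16,18 \right)} = -382 - \frac{-4 + 16}{18 \left(2 + 16\right)} = -382 - \frac{1}{18} \cdot \frac{1}{18} \cdot 12 = -382 - \frac{1}{27} = - \frac{10315}{27}$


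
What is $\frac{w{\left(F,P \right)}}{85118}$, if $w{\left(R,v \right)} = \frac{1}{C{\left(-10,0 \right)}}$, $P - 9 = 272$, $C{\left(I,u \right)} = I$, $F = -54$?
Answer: $- \frac{1}{851180} \approx -1.1748 \cdot 10^{-6}$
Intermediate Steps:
$P = 281$ ($P = 9 + 272 = 281$)
$w{\left(R,v \right)} = - \frac{1}{10}$ ($w{\left(R,v \right)} = \frac{1}{-10} = - \frac{1}{10}$)
$\frac{w{\left(F,P \right)}}{85118} = - \frac{1}{10 \cdot 85118} = \left(- \frac{1}{10}\right) \frac{1}{85118} = - \frac{1}{851180}$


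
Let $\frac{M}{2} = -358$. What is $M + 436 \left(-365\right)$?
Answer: $-159856$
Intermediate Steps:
$M = -716$ ($M = 2 \left(-358\right) = -716$)
$M + 436 \left(-365\right) = -716 + 436 \left(-365\right) = -716 - 159140 = -159856$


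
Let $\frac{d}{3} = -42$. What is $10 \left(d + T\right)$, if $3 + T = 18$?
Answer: $-1110$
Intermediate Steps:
$d = -126$ ($d = 3 \left(-42\right) = -126$)
$T = 15$ ($T = -3 + 18 = 15$)
$10 \left(d + T\right) = 10 \left(-126 + 15\right) = 10 \left(-111\right) = -1110$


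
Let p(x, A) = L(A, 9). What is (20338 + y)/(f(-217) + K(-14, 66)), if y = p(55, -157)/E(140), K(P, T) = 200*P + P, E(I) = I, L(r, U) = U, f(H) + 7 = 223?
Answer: -2847329/363720 ≈ -7.8284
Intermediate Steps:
f(H) = 216 (f(H) = -7 + 223 = 216)
p(x, A) = 9
K(P, T) = 201*P
y = 9/140 ≈ 0.064286
(20338 + y)/(f(-217) + K(-14, 66)) = (20338 + 9/140)/(216 + 201*(-14)) = 2847329/(140*(216 - 2814)) = (2847329/140)/(-2598) = (2847329/140)*(-1/2598) = -2847329/363720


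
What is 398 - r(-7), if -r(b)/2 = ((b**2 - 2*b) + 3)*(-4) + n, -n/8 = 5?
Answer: -210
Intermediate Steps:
n = -40 (n = -8*5 = -40)
r(b) = 104 - 16*b + 8*b**2 (r(b) = -2*(((b**2 - 2*b) + 3)*(-4) - 40) = -2*((3 + b**2 - 2*b)*(-4) - 40) = -2*((-12 - 4*b**2 + 8*b) - 40) = -2*(-52 - 4*b**2 + 8*b) = 104 - 16*b + 8*b**2)
398 - r(-7) = 398 - (104 - 16*(-7) + 8*(-7)**2) = 398 - (104 + 112 + 8*49) = 398 - (104 + 112 + 392) = 398 - 1*608 = 398 - 608 = -210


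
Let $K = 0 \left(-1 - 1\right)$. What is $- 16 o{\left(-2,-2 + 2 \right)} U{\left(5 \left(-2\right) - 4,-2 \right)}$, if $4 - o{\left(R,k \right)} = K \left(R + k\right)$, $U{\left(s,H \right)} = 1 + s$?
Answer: $832$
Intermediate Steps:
$K = 0$ ($K = 0 \left(-2\right) = 0$)
$o{\left(R,k \right)} = 4$ ($o{\left(R,k \right)} = 4 - 0 \left(R + k\right) = 4 - 0 = 4 + 0 = 4$)
$- 16 o{\left(-2,-2 + 2 \right)} U{\left(5 \left(-2\right) - 4,-2 \right)} = \left(-16\right) 4 \left(1 + \left(5 \left(-2\right) - 4\right)\right) = - 64 \left(1 - 14\right) = \left(-64\right) \left(-13\right) = 832$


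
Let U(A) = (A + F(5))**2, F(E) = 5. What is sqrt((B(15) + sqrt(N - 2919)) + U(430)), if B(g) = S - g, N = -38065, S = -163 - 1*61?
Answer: sqrt(188986 + 2*I*sqrt(10246)) ≈ 434.73 + 0.233*I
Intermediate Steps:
S = -224 (S = -163 - 61 = -224)
B(g) = -224 - g
U(A) = (5 + A)**2 (U(A) = (A + 5)**2 = (5 + A)**2)
sqrt((B(15) + sqrt(N - 2919)) + U(430)) = sqrt(((-224 - 1*15) + sqrt(-38065 - 2919)) + (5 + 430)**2) = sqrt(((-224 - 15) + sqrt(-40984)) + 435**2) = sqrt((-239 + 2*I*sqrt(10246)) + 189225) = sqrt(188986 + 2*I*sqrt(10246))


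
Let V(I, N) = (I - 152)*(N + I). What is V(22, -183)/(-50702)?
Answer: -10465/25351 ≈ -0.41280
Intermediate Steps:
V(I, N) = (-152 + I)*(I + N)
V(22, -183)/(-50702) = (22² - 152*22 - 152*(-183) + 22*(-183))/(-50702) = (484 - 3344 + 27816 - 4026)*(-1/50702) = 20930*(-1/50702) = -10465/25351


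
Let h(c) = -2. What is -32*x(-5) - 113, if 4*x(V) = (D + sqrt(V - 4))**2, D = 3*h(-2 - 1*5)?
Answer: -329 + 288*I ≈ -329.0 + 288.0*I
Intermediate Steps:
D = -6 (D = 3*(-2) = -6)
x(V) = (-6 + sqrt(-4 + V))**2/4 (x(V) = (-6 + sqrt(V - 4))**2/4 = (-6 + sqrt(-4 + V))**2/4)
-32*x(-5) - 113 = -8*(-6 + sqrt(-4 - 5))**2 - 113 = -8*(-6 + sqrt(-9))**2 - 113 = -8*(-6 + 3*I)**2 - 113 = -113 - 8*(-6 + 3*I)**2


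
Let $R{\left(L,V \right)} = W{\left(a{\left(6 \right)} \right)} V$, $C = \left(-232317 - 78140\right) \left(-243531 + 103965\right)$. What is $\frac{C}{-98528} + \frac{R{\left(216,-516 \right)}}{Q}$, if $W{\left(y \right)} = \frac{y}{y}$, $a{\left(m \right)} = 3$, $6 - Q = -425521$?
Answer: $- \frac{9218881133773161}{20963162128} \approx -4.3977 \cdot 10^{5}$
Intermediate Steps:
$Q = 425527$ ($Q = 6 - -425521 = 6 + 425521 = 425527$)
$C = 43329241662$ ($C = \left(-310457\right) \left(-139566\right) = 43329241662$)
$W{\left(y \right)} = 1$
$R{\left(L,V \right)} = V$ ($R{\left(L,V \right)} = 1 V = V$)
$\frac{C}{-98528} + \frac{R{\left(216,-516 \right)}}{Q} = \frac{43329241662}{-98528} - \frac{516}{425527} = 43329241662 \left(- \frac{1}{98528}\right) - \frac{516}{425527} = - \frac{21664620831}{49264} - \frac{516}{425527} = - \frac{9218881133773161}{20963162128}$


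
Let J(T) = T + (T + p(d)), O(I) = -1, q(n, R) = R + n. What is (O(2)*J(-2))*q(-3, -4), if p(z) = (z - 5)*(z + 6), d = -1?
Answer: -238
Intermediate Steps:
p(z) = (-5 + z)*(6 + z)
J(T) = -30 + 2*T (J(T) = T + (T + (-30 - 1 + (-1)**2)) = T + (T + (-30 - 1 + 1)) = T + (T - 30) = T + (-30 + T) = -30 + 2*T)
(O(2)*J(-2))*q(-3, -4) = (-(-30 + 2*(-2)))*(-4 - 3) = -(-30 - 4)*(-7) = -1*(-34)*(-7) = 34*(-7) = -238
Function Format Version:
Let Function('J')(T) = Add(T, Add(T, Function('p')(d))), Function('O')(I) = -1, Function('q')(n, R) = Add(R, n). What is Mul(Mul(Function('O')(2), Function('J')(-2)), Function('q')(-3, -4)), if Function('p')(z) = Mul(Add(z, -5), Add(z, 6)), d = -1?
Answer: -238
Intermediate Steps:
Function('p')(z) = Mul(Add(-5, z), Add(6, z))
Function('J')(T) = Add(-30, Mul(2, T)) (Function('J')(T) = Add(T, Add(T, Add(-30, -1, Pow(-1, 2)))) = Add(T, Add(T, Add(-30, -1, 1))) = Add(T, Add(T, -30)) = Add(T, Add(-30, T)) = Add(-30, Mul(2, T)))
Mul(Mul(Function('O')(2), Function('J')(-2)), Function('q')(-3, -4)) = Mul(Mul(-1, Add(-30, Mul(2, -2))), Add(-4, -3)) = Mul(Mul(-1, Add(-30, -4)), -7) = Mul(Mul(-1, -34), -7) = Mul(34, -7) = -238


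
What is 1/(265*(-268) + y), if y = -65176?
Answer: -1/136196 ≈ -7.3424e-6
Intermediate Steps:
1/(265*(-268) + y) = 1/(265*(-268) - 65176) = 1/(-71020 - 65176) = 1/(-136196) = -1/136196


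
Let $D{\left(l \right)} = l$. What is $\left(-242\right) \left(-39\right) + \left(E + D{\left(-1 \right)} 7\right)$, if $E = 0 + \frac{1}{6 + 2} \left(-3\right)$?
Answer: $\frac{75445}{8} \approx 9430.6$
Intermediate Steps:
$E = - \frac{3}{8}$ ($E = 0 + \frac{1}{8} \left(-3\right) = 0 - \frac{3}{8} = - \frac{3}{8} \approx -0.375$)
$\left(-242\right) \left(-39\right) + \left(E + D{\left(-1 \right)} 7\right) = \left(-242\right) \left(-39\right) - \frac{59}{8} = 9438 - \frac{59}{8} = \frac{75445}{8}$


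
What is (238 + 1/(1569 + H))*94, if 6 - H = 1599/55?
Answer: 951103421/42513 ≈ 22372.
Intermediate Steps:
H = -1269/55 (H = 6 - 1599/55 = -1269/55 ≈ -23.073)
(238 + 1/(1569 + H))*94 = (238 + 1/(1569 - 1269/55))*94 = (238 + 1/(85026/55))*94 = (238 + 55/85026)*94 = (20236243/85026)*94 = 951103421/42513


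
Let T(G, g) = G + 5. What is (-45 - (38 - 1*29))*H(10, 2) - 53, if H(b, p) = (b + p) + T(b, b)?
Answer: -1511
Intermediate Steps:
T(G, g) = 5 + G
H(b, p) = 5 + p + 2*b (H(b, p) = (b + p) + (5 + b) = 5 + p + 2*b)
(-45 - (38 - 1*29))*H(10, 2) - 53 = (-45 - (38 - 1*29))*(5 + 2 + 2*10) - 53 = (-45 - (38 - 29))*(5 + 2 + 20) - 53 = (-45 - 1*9)*27 - 53 = (-45 - 9)*27 - 53 = -54*27 - 53 = -1458 - 53 = -1511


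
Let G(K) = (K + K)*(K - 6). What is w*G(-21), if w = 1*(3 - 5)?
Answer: -2268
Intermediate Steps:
G(K) = 2*K*(-6 + K) (G(K) = (2*K)*(-6 + K) = 2*K*(-6 + K))
w = -2 (w = 1*(-2) = -2)
w*G(-21) = -4*(-21)*(-6 - 21) = -4*(-21)*(-27) = -2*1134 = -2268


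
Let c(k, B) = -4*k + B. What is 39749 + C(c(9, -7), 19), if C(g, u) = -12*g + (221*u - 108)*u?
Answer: 117994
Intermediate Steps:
c(k, B) = B - 4*k
C(g, u) = -12*g + u*(-108 + 221*u) (C(g, u) = -12*g + (-108 + 221*u)*u = -12*g + u*(-108 + 221*u))
39749 + C(c(9, -7), 19) = 39749 + (-108*19 - 12*(-7 - 4*9) + 221*19²) = 39749 + (-2052 - 12*(-7 - 36) + 221*361) = 39749 + (-2052 - 12*(-43) + 79781) = 39749 + (-2052 + 516 + 79781) = 39749 + 78245 = 117994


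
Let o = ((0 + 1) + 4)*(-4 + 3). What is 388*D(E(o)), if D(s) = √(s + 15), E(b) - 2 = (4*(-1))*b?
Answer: 388*√37 ≈ 2360.1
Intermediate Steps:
o = -5 (o = (1 + 4)*(-1) = 5*(-1) = -5)
E(b) = 2 - 4*b (E(b) = 2 + (4*(-1))*b = 2 - 4*b)
D(s) = √(15 + s)
388*D(E(o)) = 388*√(15 + (2 - 4*(-5))) = 388*√(15 + (2 + 20)) = 388*√(15 + 22) = 388*√37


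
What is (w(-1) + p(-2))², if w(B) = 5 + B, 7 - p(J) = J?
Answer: 169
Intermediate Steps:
p(J) = 7 - J
(w(-1) + p(-2))² = ((5 - 1) + (7 - 1*(-2)))² = (4 + (7 + 2))² = (4 + 9)² = 13² = 169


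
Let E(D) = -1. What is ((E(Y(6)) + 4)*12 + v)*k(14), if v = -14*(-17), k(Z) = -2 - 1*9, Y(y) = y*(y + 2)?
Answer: -3014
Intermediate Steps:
Y(y) = y*(2 + y)
k(Z) = -11 (k(Z) = -2 - 9 = -11)
v = 238
((E(Y(6)) + 4)*12 + v)*k(14) = ((-1 + 4)*12 + 238)*(-11) = (3*12 + 238)*(-11) = (36 + 238)*(-11) = 274*(-11) = -3014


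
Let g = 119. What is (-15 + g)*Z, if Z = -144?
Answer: -14976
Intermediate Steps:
(-15 + g)*Z = (-15 + 119)*(-144) = 104*(-144) = -14976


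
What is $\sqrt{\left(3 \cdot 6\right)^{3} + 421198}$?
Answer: $\sqrt{427030} \approx 653.48$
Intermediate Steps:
$\sqrt{\left(3 \cdot 6\right)^{3} + 421198} = \sqrt{18^{3} + 421198} = \sqrt{5832 + 421198} = \sqrt{427030}$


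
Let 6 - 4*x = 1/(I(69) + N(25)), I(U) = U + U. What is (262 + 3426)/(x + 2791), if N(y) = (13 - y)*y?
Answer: 2389824/1809541 ≈ 1.3207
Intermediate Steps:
I(U) = 2*U
N(y) = y*(13 - y)
x = 973/648 (x = 3/2 - 1/(4*(2*69 + 25*(13 - 1*25))) = 3/2 - 1/(4*(138 + 25*(13 - 25))) = 3/2 - 1/(4*(138 + 25*(-12))) = 3/2 - 1/(4*(138 - 300)) = 3/2 - 1/4/(-162) = 3/2 - 1/4*(-1/162) = 3/2 + 1/648 = 973/648 ≈ 1.5015)
(262 + 3426)/(x + 2791) = (262 + 3426)/(973/648 + 2791) = 3688/(1809541/648) = 3688*(648/1809541) = 2389824/1809541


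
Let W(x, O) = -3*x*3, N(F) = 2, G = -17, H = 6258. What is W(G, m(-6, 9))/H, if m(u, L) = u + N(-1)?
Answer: 51/2086 ≈ 0.024449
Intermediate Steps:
m(u, L) = 2 + u (m(u, L) = u + 2 = 2 + u)
W(x, O) = -9*x
W(G, m(-6, 9))/H = -9*(-17)/6258 = 153*(1/6258) = 51/2086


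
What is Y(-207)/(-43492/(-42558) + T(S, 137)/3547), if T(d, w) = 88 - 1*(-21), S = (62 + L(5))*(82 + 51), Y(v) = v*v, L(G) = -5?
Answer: 3234097390437/79452473 ≈ 40705.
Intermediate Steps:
Y(v) = v**2
S = 7581 (S = (62 - 5)*(82 + 51) = 57*133 = 7581)
T(d, w) = 109 (T(d, w) = 88 + 21 = 109)
Y(-207)/(-43492/(-42558) + T(S, 137)/3547) = (-207)**2/(-43492/(-42558) + 109/3547) = 42849/(-43492*(-1/42558) + 109*(1/3547)) = 42849/(21746/21279 + 109/3547) = 42849/(79452473/75476613) = 42849*(75476613/79452473) = 3234097390437/79452473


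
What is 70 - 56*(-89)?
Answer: 5054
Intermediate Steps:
70 - 56*(-89) = 70 + 4984 = 5054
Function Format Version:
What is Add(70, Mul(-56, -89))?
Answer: 5054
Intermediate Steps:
Add(70, Mul(-56, -89)) = Add(70, 4984) = 5054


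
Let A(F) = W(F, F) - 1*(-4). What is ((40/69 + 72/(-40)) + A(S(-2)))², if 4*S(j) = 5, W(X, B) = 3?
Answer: 3976036/119025 ≈ 33.405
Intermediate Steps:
S(j) = 5/4 (S(j) = (¼)*5 = 5/4)
A(F) = 7 (A(F) = 3 - 1*(-4) = 3 + 4 = 7)
((40/69 + 72/(-40)) + A(S(-2)))² = ((40/69 + 72/(-40)) + 7)² = ((40*(1/69) + 72*(-1/40)) + 7)² = ((40/69 - 9/5) + 7)² = (-421/345 + 7)² = (1994/345)² = 3976036/119025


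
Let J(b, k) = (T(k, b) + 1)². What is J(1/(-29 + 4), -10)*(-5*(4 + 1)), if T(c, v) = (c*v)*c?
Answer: -225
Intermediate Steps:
T(c, v) = v*c²
J(b, k) = (1 + b*k²)² (J(b, k) = (b*k² + 1)² = (1 + b*k²)²)
J(1/(-29 + 4), -10)*(-5*(4 + 1)) = (1 + (-10)²/(-29 + 4))²*(-5*(4 + 1)) = (1 + 100/(-25))²*(-5*5) = (1 - 1/25*100)²*(-25) = (1 - 4)²*(-25) = (-3)²*(-25) = 9*(-25) = -225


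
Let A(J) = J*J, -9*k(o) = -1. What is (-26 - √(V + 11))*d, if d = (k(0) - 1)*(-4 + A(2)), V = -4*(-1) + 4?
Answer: 0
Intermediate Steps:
k(o) = ⅑ (k(o) = -⅑*(-1) = ⅑)
A(J) = J²
V = 8 (V = 4 + 4 = 8)
d = 0 (d = (⅑ - 1)*(-4 + 2²) = -8*(-4 + 4)/9 = -8/9*0 = 0)
(-26 - √(V + 11))*d = (-26 - √(8 + 11))*0 = (-26 - √19)*0 = 0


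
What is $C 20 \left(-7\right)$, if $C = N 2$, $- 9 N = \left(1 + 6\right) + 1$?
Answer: $\frac{2240}{9} \approx 248.89$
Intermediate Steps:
$N = - \frac{8}{9}$ ($N = - \frac{\left(1 + 6\right) + 1}{9} = - \frac{7 + 1}{9} = \left(- \frac{1}{9}\right) 8 = - \frac{8}{9} \approx -0.88889$)
$C = - \frac{16}{9}$ ($C = \left(- \frac{8}{9}\right) 2 = - \frac{16}{9} \approx -1.7778$)
$C 20 \left(-7\right) = \left(- \frac{16}{9}\right) 20 \left(-7\right) = \left(- \frac{320}{9}\right) \left(-7\right) = \frac{2240}{9}$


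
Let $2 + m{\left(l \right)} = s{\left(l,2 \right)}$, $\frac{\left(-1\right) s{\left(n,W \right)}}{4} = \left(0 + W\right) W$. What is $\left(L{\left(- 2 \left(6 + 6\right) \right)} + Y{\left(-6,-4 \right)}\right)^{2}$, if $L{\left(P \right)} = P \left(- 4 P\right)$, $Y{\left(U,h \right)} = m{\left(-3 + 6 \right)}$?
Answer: $5391684$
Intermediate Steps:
$s{\left(n,W \right)} = - 4 W^{2}$ ($s{\left(n,W \right)} = - 4 \left(0 + W\right) W = - 4 W W = - 4 W^{2}$)
$m{\left(l \right)} = -18$ ($m{\left(l \right)} = -2 - 4 \cdot 2^{2} = -2 - 16 = -18$)
$Y{\left(U,h \right)} = -18$
$L{\left(P \right)} = - 4 P^{2}$
$\left(L{\left(- 2 \left(6 + 6\right) \right)} + Y{\left(-6,-4 \right)}\right)^{2} = \left(- 4 \left(- 2 \left(6 + 6\right)\right)^{2} - 18\right)^{2} = \left(- 4 \left(\left(-2\right) 12\right)^{2} - 18\right)^{2} = \left(- 4 \left(-24\right)^{2} - 18\right)^{2} = \left(\left(-4\right) 576 - 18\right)^{2} = \left(-2304 - 18\right)^{2} = \left(-2322\right)^{2} = 5391684$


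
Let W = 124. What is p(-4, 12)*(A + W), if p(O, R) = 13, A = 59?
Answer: 2379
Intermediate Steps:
p(-4, 12)*(A + W) = 13*(59 + 124) = 13*183 = 2379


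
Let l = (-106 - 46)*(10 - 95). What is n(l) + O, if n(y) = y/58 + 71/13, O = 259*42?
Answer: 4187045/377 ≈ 11106.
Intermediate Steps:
O = 10878
l = 12920 (l = -152*(-85) = 12920)
n(y) = 71/13 + y/58 (n(y) = y*(1/58) + 71*(1/13) = y/58 + 71/13 = 71/13 + y/58)
n(l) + O = (71/13 + (1/58)*12920) + 10878 = (71/13 + 6460/29) + 10878 = 86039/377 + 10878 = 4187045/377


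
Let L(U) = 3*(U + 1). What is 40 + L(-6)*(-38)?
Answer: 610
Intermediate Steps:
L(U) = 3 + 3*U (L(U) = 3*(1 + U) = 3 + 3*U)
40 + L(-6)*(-38) = 40 + (3 + 3*(-6))*(-38) = 40 + (3 - 18)*(-38) = 40 - 15*(-38) = 40 + 570 = 610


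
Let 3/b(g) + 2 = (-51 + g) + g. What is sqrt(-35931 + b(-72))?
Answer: 3*I*sqrt(154938530)/197 ≈ 189.55*I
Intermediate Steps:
b(g) = 3/(-53 + 2*g) (b(g) = 3/(-2 + ((-51 + g) + g)) = 3/(-2 + (-51 + 2*g)) = 3/(-53 + 2*g))
sqrt(-35931 + b(-72)) = sqrt(-35931 + 3/(-53 + 2*(-72))) = sqrt(-35931 + 3/(-53 - 144)) = sqrt(-35931 + 3/(-197)) = sqrt(-35931 + 3*(-1/197)) = sqrt(-35931 - 3/197) = sqrt(-7078410/197) = 3*I*sqrt(154938530)/197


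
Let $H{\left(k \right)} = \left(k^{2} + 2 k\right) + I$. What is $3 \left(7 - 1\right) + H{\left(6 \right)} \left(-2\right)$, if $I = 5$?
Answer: $-88$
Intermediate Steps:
$H{\left(k \right)} = 5 + k^{2} + 2 k$ ($H{\left(k \right)} = \left(k^{2} + 2 k\right) + 5 = 5 + k^{2} + 2 k$)
$3 \left(7 - 1\right) + H{\left(6 \right)} \left(-2\right) = 3 \left(7 - 1\right) + \left(5 + 6^{2} + 2 \cdot 6\right) \left(-2\right) = 3 \left(7 - 1\right) + \left(5 + 36 + 12\right) \left(-2\right) = 3 \cdot 6 + 53 \left(-2\right) = 18 - 106 = -88$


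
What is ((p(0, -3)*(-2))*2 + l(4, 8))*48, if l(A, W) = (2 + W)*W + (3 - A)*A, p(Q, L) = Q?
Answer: 3648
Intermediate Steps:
l(A, W) = A*(3 - A) + W*(2 + W) (l(A, W) = W*(2 + W) + A*(3 - A) = A*(3 - A) + W*(2 + W))
((p(0, -3)*(-2))*2 + l(4, 8))*48 = ((0*(-2))*2 + (8² - 1*4² + 2*8 + 3*4))*48 = (0*2 + (64 - 1*16 + 16 + 12))*48 = (0 + (64 - 16 + 16 + 12))*48 = (0 + 76)*48 = 76*48 = 3648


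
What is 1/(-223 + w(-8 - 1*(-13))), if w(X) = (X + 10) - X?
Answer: -1/213 ≈ -0.0046948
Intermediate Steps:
w(X) = 10 (w(X) = (10 + X) - X = 10)
1/(-223 + w(-8 - 1*(-13))) = 1/(-223 + 10) = 1/(-213) = -1/213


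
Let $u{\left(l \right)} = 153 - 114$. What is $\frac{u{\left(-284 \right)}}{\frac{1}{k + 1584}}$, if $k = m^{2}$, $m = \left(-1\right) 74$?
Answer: $275340$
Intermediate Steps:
$m = -74$
$k = 5476$ ($k = \left(-74\right)^{2} = 5476$)
$u{\left(l \right)} = 39$
$\frac{u{\left(-284 \right)}}{\frac{1}{k + 1584}} = \frac{39}{\frac{1}{5476 + 1584}} = \frac{39}{\frac{1}{7060}} = 39 \frac{1}{\frac{1}{7060}} = 39 \cdot 7060 = 275340$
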